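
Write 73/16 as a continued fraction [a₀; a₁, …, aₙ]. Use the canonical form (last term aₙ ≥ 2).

[4; 1, 1, 3, 2]

73 = 4·16 + 9
16 = 1·9 + 7
9 = 1·7 + 2
7 = 3·2 + 1
2 = 2·1 + 0  (stop)
So 73/16 = [4; 1, 1, 3, 2].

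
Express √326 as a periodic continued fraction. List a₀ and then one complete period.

a₀ = ⌊√326⌋ = 18.
With m₀=0, d₀=1 and mₖ₊₁ = dₖaₖ − mₖ, dₖ₊₁ = (n − mₖ₊₁²)/dₖ, aₖ₊₁ = ⌊(a₀+mₖ₊₁)/dₖ₊₁⌋:
  k=1: m=18, d=2, a=18
  k=2: m=18, d=1, a=36
d=1 and a=2a₀=36 at k=2, so the next step gives (m, d) = (18, 2) again — its k=1 value — and the period has length 2.

[18; 18, 36]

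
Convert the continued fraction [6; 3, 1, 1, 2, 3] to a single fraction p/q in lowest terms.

Fold from the inside: start with 3/1.
  2 + 1/3 = 7/3
  1 + 3/7 = 10/7
  1 + 7/10 = 17/10
  3 + 10/17 = 61/17
  6 + 17/61 = 383/61

383/61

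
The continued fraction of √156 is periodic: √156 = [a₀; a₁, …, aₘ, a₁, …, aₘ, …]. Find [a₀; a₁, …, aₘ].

[12; 2, 24]

a₀ = ⌊√156⌋ = 12.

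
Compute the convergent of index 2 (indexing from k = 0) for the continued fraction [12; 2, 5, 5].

137/11

Using pₖ = aₖpₖ₋₁ + pₖ₋₂, qₖ = aₖqₖ₋₁ + qₖ₋₂ (with p₋₁=1, p₋₂=0, q₋₁=0, q₋₂=1):
  k=0: a=12, p=12, q=1
  k=1: a=2, p=25, q=2
  k=2: a=5, p=137, q=11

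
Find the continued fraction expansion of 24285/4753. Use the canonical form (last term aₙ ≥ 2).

24285 = 5*4753 + 520
4753 = 9*520 + 73
520 = 7*73 + 9
73 = 8*9 + 1
9 = 9*1 + 0  (stop)
So 24285/4753 = [5; 9, 7, 8, 9].

[5; 9, 7, 8, 9]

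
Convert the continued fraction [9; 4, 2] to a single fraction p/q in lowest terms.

Fold from the inside: start with 2/1.
  4 + 1/2 = 9/2
  9 + 2/9 = 83/9

83/9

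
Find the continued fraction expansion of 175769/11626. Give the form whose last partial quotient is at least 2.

[15; 8, 2, 3, 9, 10, 2]

175769 = 15*11626 + 1379
11626 = 8*1379 + 594
1379 = 2*594 + 191
594 = 3*191 + 21
191 = 9*21 + 2
21 = 10*2 + 1
2 = 2*1 + 0  (stop)
So 175769/11626 = [15; 8, 2, 3, 9, 10, 2].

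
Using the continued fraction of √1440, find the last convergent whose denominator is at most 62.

721/19

√1440 = [37; 1, 17, 1, 74, …] (period length 4).
Convergents:
  p_0/q_0 = 37/1
  p_1/q_1 = 38/1
  p_2/q_2 = 683/18
  p_3/q_3 = 721/19
  p_4/q_4 = 54037/1424
q_3 = 19 ≤ 62 < 1424 = q_4, so the answer is 721/19.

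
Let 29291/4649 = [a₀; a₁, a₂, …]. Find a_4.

29291 = 6·4649 + 1397   →  a_0 = 6
4649 = 3·1397 + 458   →  a_1 = 3
1397 = 3·458 + 23   →  a_2 = 3
458 = 19·23 + 21   →  a_3 = 19
23 = 1·21 + 2   →  a_4 = 1

1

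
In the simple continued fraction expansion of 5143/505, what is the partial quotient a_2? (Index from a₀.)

2

5143 = 10·505 + 93   →  a_0 = 10
505 = 5·93 + 40   →  a_1 = 5
93 = 2·40 + 13   →  a_2 = 2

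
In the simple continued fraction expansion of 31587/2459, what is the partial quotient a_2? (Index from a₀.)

31587 = 12·2459 + 2079   →  a_0 = 12
2459 = 1·2079 + 380   →  a_1 = 1
2079 = 5·380 + 179   →  a_2 = 5

5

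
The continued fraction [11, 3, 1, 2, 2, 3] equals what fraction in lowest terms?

Using pₖ = aₖpₖ₋₁ + pₖ₋₂ and qₖ = aₖqₖ₋₁ + qₖ₋₂:
  k=0: a=11, p=11, q=1
  k=1: a=3, p=34, q=3
  k=2: a=1, p=45, q=4
  k=3: a=2, p=124, q=11
  k=4: a=2, p=293, q=26
  k=5: a=3, p=1003, q=89

1003/89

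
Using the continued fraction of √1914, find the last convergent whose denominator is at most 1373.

45893/1049

√1914 = [43; 1, 2, 1, 86, …] (period length 4).
Convergents:
  p_0/q_0 = 43/1
  p_1/q_1 = 44/1
  p_2/q_2 = 131/3
  p_3/q_3 = 175/4
  p_4/q_4 = 15181/347
  p_5/q_5 = 15356/351
  p_6/q_6 = 45893/1049
  p_7/q_7 = 61249/1400
q_6 = 1049 ≤ 1373 < 1400 = q_7, so the answer is 45893/1049.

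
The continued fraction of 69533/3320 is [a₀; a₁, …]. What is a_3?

1

69533 = 20·3320 + 3133   →  a_0 = 20
3320 = 1·3133 + 187   →  a_1 = 1
3133 = 16·187 + 141   →  a_2 = 16
187 = 1·141 + 46   →  a_3 = 1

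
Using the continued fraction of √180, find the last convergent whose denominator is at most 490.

√180 = [13; 2, 2, 2, 26, …] (period length 4).
Convergents:
  p_0/q_0 = 13/1
  p_1/q_1 = 27/2
  p_2/q_2 = 67/5
  p_3/q_3 = 161/12
  p_4/q_4 = 4253/317
  p_5/q_5 = 8667/646
q_4 = 317 ≤ 490 < 646 = q_5, so the answer is 4253/317.

4253/317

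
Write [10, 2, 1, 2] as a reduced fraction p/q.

Using pₖ = aₖpₖ₋₁ + pₖ₋₂ and qₖ = aₖqₖ₋₁ + qₖ₋₂:
  k=0: a=10, p=10, q=1
  k=1: a=2, p=21, q=2
  k=2: a=1, p=31, q=3
  k=3: a=2, p=83, q=8

83/8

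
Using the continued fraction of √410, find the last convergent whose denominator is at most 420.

√410 = [20; 4, 40, …] (period length 2).
Convergents:
  p_0/q_0 = 20/1
  p_1/q_1 = 81/4
  p_2/q_2 = 3260/161
  p_3/q_3 = 13121/648
q_2 = 161 ≤ 420 < 648 = q_3, so the answer is 3260/161.

3260/161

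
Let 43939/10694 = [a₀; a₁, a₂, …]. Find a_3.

43939 = 4·10694 + 1163   →  a_0 = 4
10694 = 9·1163 + 227   →  a_1 = 9
1163 = 5·227 + 28   →  a_2 = 5
227 = 8·28 + 3   →  a_3 = 8

8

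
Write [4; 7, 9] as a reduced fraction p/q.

Fold from the inside: start with 9/1.
  7 + 1/9 = 64/9
  4 + 9/64 = 265/64

265/64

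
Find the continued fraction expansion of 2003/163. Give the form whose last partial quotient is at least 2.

[12; 3, 2, 7, 3]

2003 = 12×163 + 47
163 = 3×47 + 22
47 = 2×22 + 3
22 = 7×3 + 1
3 = 3×1 + 0  (stop)
So 2003/163 = [12; 3, 2, 7, 3].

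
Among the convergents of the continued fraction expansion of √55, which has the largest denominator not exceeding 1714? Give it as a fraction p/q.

√55 = [7; 2, 2, 2, 14, …] (period length 4).
Convergents:
  p_0/q_0 = 7/1
  p_1/q_1 = 15/2
  p_2/q_2 = 37/5
  p_3/q_3 = 89/12
  p_4/q_4 = 1283/173
  p_5/q_5 = 2655/358
  p_6/q_6 = 6593/889
  p_7/q_7 = 15841/2136
q_6 = 889 ≤ 1714 < 2136 = q_7, so the answer is 6593/889.

6593/889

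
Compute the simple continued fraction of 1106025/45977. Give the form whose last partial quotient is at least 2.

[24; 17, 1, 5, 3, 3, 13, 3]

1106025 = 24·45977 + 2577
45977 = 17·2577 + 2168
2577 = 1·2168 + 409
2168 = 5·409 + 123
409 = 3·123 + 40
123 = 3·40 + 3
40 = 13·3 + 1
3 = 3·1 + 0  (stop)
So 1106025/45977 = [24; 17, 1, 5, 3, 3, 13, 3].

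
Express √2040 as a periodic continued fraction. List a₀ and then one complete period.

[45; 6, 90]

a₀ = ⌊√2040⌋ = 45.
With m₀=0, d₀=1 and mₖ₊₁ = dₖaₖ − mₖ, dₖ₊₁ = (n − mₖ₊₁²)/dₖ, aₖ₊₁ = ⌊(a₀+mₖ₊₁)/dₖ₊₁⌋:
  k=1: m=45, d=15, a=6
  k=2: m=45, d=1, a=90
d=1 and a=2a₀=90 at k=2, so the next step gives (m, d) = (45, 15) again — its k=1 value — and the period has length 2.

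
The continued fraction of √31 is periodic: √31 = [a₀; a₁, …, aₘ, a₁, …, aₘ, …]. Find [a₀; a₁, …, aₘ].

[5; 1, 1, 3, 5, 3, 1, 1, 10]

a₀ = ⌊√31⌋ = 5.
With m₀=0, d₀=1 and mₖ₊₁ = dₖaₖ − mₖ, dₖ₊₁ = (n − mₖ₊₁²)/dₖ, aₖ₊₁ = ⌊(a₀+mₖ₊₁)/dₖ₊₁⌋:
  k=1: m=5, d=6, a=1
  k=2: m=1, d=5, a=1
  k=3: m=4, d=3, a=3
  k=4: m=5, d=2, a=5
  k=5: m=5, d=3, a=3
  k=6: m=4, d=5, a=1
  k=7: m=1, d=6, a=1
  k=8: m=5, d=1, a=10
d=1 and a=2a₀=10 at k=8, so the next step gives (m, d) = (5, 6) again — its k=1 value — and the period has length 8.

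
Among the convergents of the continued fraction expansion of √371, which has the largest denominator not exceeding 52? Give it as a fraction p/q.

√371 = [19; 3, 1, 4, 1, 3, 38, …] (period length 6).
Convergents:
  p_0/q_0 = 19/1
  p_1/q_1 = 58/3
  p_2/q_2 = 77/4
  p_3/q_3 = 366/19
  p_4/q_4 = 443/23
  p_5/q_5 = 1695/88
q_4 = 23 ≤ 52 < 88 = q_5, so the answer is 443/23.

443/23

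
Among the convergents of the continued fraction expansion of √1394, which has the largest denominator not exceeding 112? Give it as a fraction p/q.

√1394 = [37; 2, 1, 36, 1, 2, 74, …] (period length 6).
Convergents:
  p_0/q_0 = 37/1
  p_1/q_1 = 75/2
  p_2/q_2 = 112/3
  p_3/q_3 = 4107/110
  p_4/q_4 = 4219/113
q_3 = 110 ≤ 112 < 113 = q_4, so the answer is 4107/110.

4107/110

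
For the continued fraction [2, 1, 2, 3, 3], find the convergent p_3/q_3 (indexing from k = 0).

Using pₖ = aₖpₖ₋₁ + pₖ₋₂, qₖ = aₖqₖ₋₁ + qₖ₋₂ (with p₋₁=1, p₋₂=0, q₋₁=0, q₋₂=1):
  k=0: a=2, p=2, q=1
  k=1: a=1, p=3, q=1
  k=2: a=2, p=8, q=3
  k=3: a=3, p=27, q=10

27/10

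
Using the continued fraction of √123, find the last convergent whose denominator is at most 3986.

29767/2684

√123 = [11; 11, 22, …] (period length 2).
Convergents:
  p_0/q_0 = 11/1
  p_1/q_1 = 122/11
  p_2/q_2 = 2695/243
  p_3/q_3 = 29767/2684
  p_4/q_4 = 657569/59291
q_3 = 2684 ≤ 3986 < 59291 = q_4, so the answer is 29767/2684.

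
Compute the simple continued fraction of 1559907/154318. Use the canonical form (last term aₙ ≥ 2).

[10; 9, 4, 2, 3, 8, 7, 9]

1559907 = 10×154318 + 16727
154318 = 9×16727 + 3775
16727 = 4×3775 + 1627
3775 = 2×1627 + 521
1627 = 3×521 + 64
521 = 8×64 + 9
64 = 7×9 + 1
9 = 9×1 + 0  (stop)
So 1559907/154318 = [10; 9, 4, 2, 3, 8, 7, 9].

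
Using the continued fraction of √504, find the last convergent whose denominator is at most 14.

202/9

√504 = [22; 2, 4, 2, 44, …] (period length 4).
Convergents:
  p_0/q_0 = 22/1
  p_1/q_1 = 45/2
  p_2/q_2 = 202/9
  p_3/q_3 = 449/20
q_2 = 9 ≤ 14 < 20 = q_3, so the answer is 202/9.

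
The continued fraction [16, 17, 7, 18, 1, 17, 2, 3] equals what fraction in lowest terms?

Using pₖ = aₖpₖ₋₁ + pₖ₋₂ and qₖ = aₖqₖ₋₁ + qₖ₋₂:
  k=0: a=16, p=16, q=1
  k=1: a=17, p=273, q=17
  k=2: a=7, p=1927, q=120
  k=3: a=18, p=34959, q=2177
  k=4: a=1, p=36886, q=2297
  k=5: a=17, p=662021, q=41226
  k=6: a=2, p=1360928, q=84749
  k=7: a=3, p=4744805, q=295473

4744805/295473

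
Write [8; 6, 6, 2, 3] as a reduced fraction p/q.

2261/277

Fold from the inside: start with 3/1.
  2 + 1/3 = 7/3
  6 + 3/7 = 45/7
  6 + 7/45 = 277/45
  8 + 45/277 = 2261/277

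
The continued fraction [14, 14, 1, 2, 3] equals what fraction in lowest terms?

2068/147

Using pₖ = aₖpₖ₋₁ + pₖ₋₂ and qₖ = aₖqₖ₋₁ + qₖ₋₂:
  k=0: a=14, p=14, q=1
  k=1: a=14, p=197, q=14
  k=2: a=1, p=211, q=15
  k=3: a=2, p=619, q=44
  k=4: a=3, p=2068, q=147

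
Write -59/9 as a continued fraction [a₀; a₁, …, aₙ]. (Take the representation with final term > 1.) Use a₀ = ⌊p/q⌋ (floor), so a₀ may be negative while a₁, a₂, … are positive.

[-7; 2, 4]

-59 = -7*9 + 4
9 = 2*4 + 1
4 = 4*1 + 0  (stop)
So -59/9 = [-7; 2, 4].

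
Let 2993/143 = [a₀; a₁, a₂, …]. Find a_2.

2993 = 20·143 + 133   →  a_0 = 20
143 = 1·133 + 10   →  a_1 = 1
133 = 13·10 + 3   →  a_2 = 13

13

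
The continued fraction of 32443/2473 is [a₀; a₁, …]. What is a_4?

32443 = 13·2473 + 294   →  a_0 = 13
2473 = 8·294 + 121   →  a_1 = 8
294 = 2·121 + 52   →  a_2 = 2
121 = 2·52 + 17   →  a_3 = 2
52 = 3·17 + 1   →  a_4 = 3

3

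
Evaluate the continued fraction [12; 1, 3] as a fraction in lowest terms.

51/4

Fold from the inside: start with 3/1.
  1 + 1/3 = 4/3
  12 + 3/4 = 51/4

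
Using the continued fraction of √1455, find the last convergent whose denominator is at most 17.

√1455 = [38; 6, 1, 11, 1, 6, 76, …] (period length 6).
Convergents:
  p_0/q_0 = 38/1
  p_1/q_1 = 229/6
  p_2/q_2 = 267/7
  p_3/q_3 = 3166/83
q_2 = 7 ≤ 17 < 83 = q_3, so the answer is 267/7.

267/7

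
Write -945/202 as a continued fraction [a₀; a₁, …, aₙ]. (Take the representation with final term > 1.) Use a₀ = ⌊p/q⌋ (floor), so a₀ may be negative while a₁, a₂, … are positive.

[-5; 3, 9, 3, 2]

-945 = -5×202 + 65
202 = 3×65 + 7
65 = 9×7 + 2
7 = 3×2 + 1
2 = 2×1 + 0  (stop)
So -945/202 = [-5; 3, 9, 3, 2].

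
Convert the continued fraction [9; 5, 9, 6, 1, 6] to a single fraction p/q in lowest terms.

20626/2243

Using pₖ = aₖpₖ₋₁ + pₖ₋₂ and qₖ = aₖqₖ₋₁ + qₖ₋₂:
  k=0: a=9, p=9, q=1
  k=1: a=5, p=46, q=5
  k=2: a=9, p=423, q=46
  k=3: a=6, p=2584, q=281
  k=4: a=1, p=3007, q=327
  k=5: a=6, p=20626, q=2243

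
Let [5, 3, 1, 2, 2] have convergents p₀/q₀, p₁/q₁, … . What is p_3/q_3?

Using pₖ = aₖpₖ₋₁ + pₖ₋₂, qₖ = aₖqₖ₋₁ + qₖ₋₂ (with p₋₁=1, p₋₂=0, q₋₁=0, q₋₂=1):
  k=0: a=5, p=5, q=1
  k=1: a=3, p=16, q=3
  k=2: a=1, p=21, q=4
  k=3: a=2, p=58, q=11

58/11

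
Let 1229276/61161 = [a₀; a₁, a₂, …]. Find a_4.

15

1229276 = 20·61161 + 6056   →  a_0 = 20
61161 = 10·6056 + 601   →  a_1 = 10
6056 = 10·601 + 46   →  a_2 = 10
601 = 13·46 + 3   →  a_3 = 13
46 = 15·3 + 1   →  a_4 = 15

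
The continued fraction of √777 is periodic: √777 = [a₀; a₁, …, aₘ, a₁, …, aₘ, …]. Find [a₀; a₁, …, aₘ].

[27; 1, 6, 1, 54]

a₀ = ⌊√777⌋ = 27.
With m₀=0, d₀=1 and mₖ₊₁ = dₖaₖ − mₖ, dₖ₊₁ = (n − mₖ₊₁²)/dₖ, aₖ₊₁ = ⌊(a₀+mₖ₊₁)/dₖ₊₁⌋:
  k=1: m=27, d=48, a=1
  k=2: m=21, d=7, a=6
  k=3: m=21, d=48, a=1
  k=4: m=27, d=1, a=54
d=1 and a=2a₀=54 at k=4, so the next step gives (m, d) = (27, 48) again — its k=1 value — and the period has length 4.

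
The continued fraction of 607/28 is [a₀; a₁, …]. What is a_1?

1

607 = 21·28 + 19   →  a_0 = 21
28 = 1·19 + 9   →  a_1 = 1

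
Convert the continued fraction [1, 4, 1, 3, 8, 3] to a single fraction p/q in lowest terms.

Using pₖ = aₖpₖ₋₁ + pₖ₋₂ and qₖ = aₖqₖ₋₁ + qₖ₋₂:
  k=0: a=1, p=1, q=1
  k=1: a=4, p=5, q=4
  k=2: a=1, p=6, q=5
  k=3: a=3, p=23, q=19
  k=4: a=8, p=190, q=157
  k=5: a=3, p=593, q=490

593/490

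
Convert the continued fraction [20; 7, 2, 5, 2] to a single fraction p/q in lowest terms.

3604/179

Fold from the inside: start with 2/1.
  5 + 1/2 = 11/2
  2 + 2/11 = 24/11
  7 + 11/24 = 179/24
  20 + 24/179 = 3604/179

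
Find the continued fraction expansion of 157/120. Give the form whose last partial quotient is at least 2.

157 = 1*120 + 37
120 = 3*37 + 9
37 = 4*9 + 1
9 = 9*1 + 0  (stop)
So 157/120 = [1; 3, 4, 9].

[1; 3, 4, 9]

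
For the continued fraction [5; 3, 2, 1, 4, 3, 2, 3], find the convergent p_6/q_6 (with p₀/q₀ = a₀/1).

1849/349

Using pₖ = aₖpₖ₋₁ + pₖ₋₂, qₖ = aₖqₖ₋₁ + qₖ₋₂ (with p₋₁=1, p₋₂=0, q₋₁=0, q₋₂=1):
  k=0: a=5, p=5, q=1
  k=1: a=3, p=16, q=3
  k=2: a=2, p=37, q=7
  k=3: a=1, p=53, q=10
  k=4: a=4, p=249, q=47
  k=5: a=3, p=800, q=151
  k=6: a=2, p=1849, q=349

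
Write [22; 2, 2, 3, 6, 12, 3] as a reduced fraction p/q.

89869/4010

Fold from the inside: start with 3/1.
  12 + 1/3 = 37/3
  6 + 3/37 = 225/37
  3 + 37/225 = 712/225
  2 + 225/712 = 1649/712
  2 + 712/1649 = 4010/1649
  22 + 1649/4010 = 89869/4010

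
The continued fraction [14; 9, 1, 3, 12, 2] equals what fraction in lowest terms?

Fold from the inside: start with 2/1.
  12 + 1/2 = 25/2
  3 + 2/25 = 77/25
  1 + 25/77 = 102/77
  9 + 77/102 = 995/102
  14 + 102/995 = 14032/995

14032/995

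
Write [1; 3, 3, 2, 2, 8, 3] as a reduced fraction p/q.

Fold from the inside: start with 3/1.
  8 + 1/3 = 25/3
  2 + 3/25 = 53/25
  2 + 25/53 = 131/53
  3 + 53/131 = 446/131
  3 + 131/446 = 1469/446
  1 + 446/1469 = 1915/1469

1915/1469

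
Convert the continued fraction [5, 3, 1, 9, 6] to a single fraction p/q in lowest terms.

1251/238

Fold from the inside: start with 6/1.
  9 + 1/6 = 55/6
  1 + 6/55 = 61/55
  3 + 55/61 = 238/61
  5 + 61/238 = 1251/238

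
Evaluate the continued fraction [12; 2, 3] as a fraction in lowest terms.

87/7

Using pₖ = aₖpₖ₋₁ + pₖ₋₂ and qₖ = aₖqₖ₋₁ + qₖ₋₂:
  k=0: a=12, p=12, q=1
  k=1: a=2, p=25, q=2
  k=2: a=3, p=87, q=7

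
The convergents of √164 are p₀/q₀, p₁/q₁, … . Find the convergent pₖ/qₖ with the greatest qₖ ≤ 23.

64/5

√164 = [12; 1, 4, 6, 4, 1, 24, …] (period length 6).
Convergents:
  p_0/q_0 = 12/1
  p_1/q_1 = 13/1
  p_2/q_2 = 64/5
  p_3/q_3 = 397/31
q_2 = 5 ≤ 23 < 31 = q_3, so the answer is 64/5.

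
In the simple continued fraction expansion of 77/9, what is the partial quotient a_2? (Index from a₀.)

77 = 8·9 + 5   →  a_0 = 8
9 = 1·5 + 4   →  a_1 = 1
5 = 1·4 + 1   →  a_2 = 1

1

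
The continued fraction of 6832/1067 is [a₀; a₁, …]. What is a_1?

6832 = 6·1067 + 430   →  a_0 = 6
1067 = 2·430 + 207   →  a_1 = 2

2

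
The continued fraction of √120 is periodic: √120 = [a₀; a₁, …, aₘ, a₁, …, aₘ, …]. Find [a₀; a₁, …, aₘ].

a₀ = ⌊√120⌋ = 10.
With m₀=0, d₀=1 and mₖ₊₁ = dₖaₖ − mₖ, dₖ₊₁ = (n − mₖ₊₁²)/dₖ, aₖ₊₁ = ⌊(a₀+mₖ₊₁)/dₖ₊₁⌋:
  k=1: m=10, d=20, a=1
  k=2: m=10, d=1, a=20
d=1 and a=2a₀=20 at k=2, so the next step gives (m, d) = (10, 20) again — its k=1 value — and the period has length 2.

[10; 1, 20]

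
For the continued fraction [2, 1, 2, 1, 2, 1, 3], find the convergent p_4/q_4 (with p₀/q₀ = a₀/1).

Using pₖ = aₖpₖ₋₁ + pₖ₋₂, qₖ = aₖqₖ₋₁ + qₖ₋₂ (with p₋₁=1, p₋₂=0, q₋₁=0, q₋₂=1):
  k=0: a=2, p=2, q=1
  k=1: a=1, p=3, q=1
  k=2: a=2, p=8, q=3
  k=3: a=1, p=11, q=4
  k=4: a=2, p=30, q=11

30/11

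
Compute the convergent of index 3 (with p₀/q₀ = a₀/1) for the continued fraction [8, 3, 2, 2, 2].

141/17

Using pₖ = aₖpₖ₋₁ + pₖ₋₂, qₖ = aₖqₖ₋₁ + qₖ₋₂ (with p₋₁=1, p₋₂=0, q₋₁=0, q₋₂=1):
  k=0: a=8, p=8, q=1
  k=1: a=3, p=25, q=3
  k=2: a=2, p=58, q=7
  k=3: a=2, p=141, q=17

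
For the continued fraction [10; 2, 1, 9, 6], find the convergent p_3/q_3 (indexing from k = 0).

Using pₖ = aₖpₖ₋₁ + pₖ₋₂, qₖ = aₖqₖ₋₁ + qₖ₋₂ (with p₋₁=1, p₋₂=0, q₋₁=0, q₋₂=1):
  k=0: a=10, p=10, q=1
  k=1: a=2, p=21, q=2
  k=2: a=1, p=31, q=3
  k=3: a=9, p=300, q=29

300/29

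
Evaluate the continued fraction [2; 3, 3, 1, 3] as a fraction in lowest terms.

Fold from the inside: start with 3/1.
  1 + 1/3 = 4/3
  3 + 3/4 = 15/4
  3 + 4/15 = 49/15
  2 + 15/49 = 113/49

113/49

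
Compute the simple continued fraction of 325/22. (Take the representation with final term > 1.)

325 = 14×22 + 17
22 = 1×17 + 5
17 = 3×5 + 2
5 = 2×2 + 1
2 = 2×1 + 0  (stop)
So 325/22 = [14; 1, 3, 2, 2].

[14; 1, 3, 2, 2]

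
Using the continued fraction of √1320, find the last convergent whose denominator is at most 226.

7884/217

√1320 = [36; 3, 72, …] (period length 2).
Convergents:
  p_0/q_0 = 36/1
  p_1/q_1 = 109/3
  p_2/q_2 = 7884/217
  p_3/q_3 = 23761/654
q_2 = 217 ≤ 226 < 654 = q_3, so the answer is 7884/217.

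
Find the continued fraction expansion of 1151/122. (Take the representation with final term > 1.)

1151 = 9·122 + 53
122 = 2·53 + 16
53 = 3·16 + 5
16 = 3·5 + 1
5 = 5·1 + 0  (stop)
So 1151/122 = [9; 2, 3, 3, 5].

[9; 2, 3, 3, 5]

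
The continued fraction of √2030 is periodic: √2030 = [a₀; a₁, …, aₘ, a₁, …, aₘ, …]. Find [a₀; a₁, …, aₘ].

a₀ = ⌊√2030⌋ = 45.
With m₀=0, d₀=1 and mₖ₊₁ = dₖaₖ − mₖ, dₖ₊₁ = (n − mₖ₊₁²)/dₖ, aₖ₊₁ = ⌊(a₀+mₖ₊₁)/dₖ₊₁⌋:
  k=1: m=45, d=5, a=18
  k=2: m=45, d=1, a=90
d=1 and a=2a₀=90 at k=2, so the next step gives (m, d) = (45, 5) again — its k=1 value — and the period has length 2.

[45; 18, 90]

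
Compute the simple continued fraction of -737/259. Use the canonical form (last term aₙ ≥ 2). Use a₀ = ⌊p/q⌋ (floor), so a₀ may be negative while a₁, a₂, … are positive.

-737 = -3×259 + 40
259 = 6×40 + 19
40 = 2×19 + 2
19 = 9×2 + 1
2 = 2×1 + 0  (stop)
So -737/259 = [-3; 6, 2, 9, 2].

[-3; 6, 2, 9, 2]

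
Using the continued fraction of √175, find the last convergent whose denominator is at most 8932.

√175 = [13; 4, 2, 1, 2, 4, 26, …] (period length 6).
Convergents:
  p_0/q_0 = 13/1
  p_1/q_1 = 53/4
  p_2/q_2 = 119/9
  p_3/q_3 = 172/13
  p_4/q_4 = 463/35
  p_5/q_5 = 2024/153
  p_6/q_6 = 53087/4013
  p_7/q_7 = 214372/16205
q_6 = 4013 ≤ 8932 < 16205 = q_7, so the answer is 53087/4013.

53087/4013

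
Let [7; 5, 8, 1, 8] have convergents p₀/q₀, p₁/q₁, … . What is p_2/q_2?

Using pₖ = aₖpₖ₋₁ + pₖ₋₂, qₖ = aₖqₖ₋₁ + qₖ₋₂ (with p₋₁=1, p₋₂=0, q₋₁=0, q₋₂=1):
  k=0: a=7, p=7, q=1
  k=1: a=5, p=36, q=5
  k=2: a=8, p=295, q=41

295/41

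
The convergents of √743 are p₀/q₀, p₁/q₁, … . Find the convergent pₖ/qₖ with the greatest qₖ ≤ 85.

√743 = [27; 3, 1, 7, 27, 7, 1, 3, 54, …] (period length 8).
Convergents:
  p_0/q_0 = 27/1
  p_1/q_1 = 82/3
  p_2/q_2 = 109/4
  p_3/q_3 = 845/31
  p_4/q_4 = 22924/841
q_3 = 31 ≤ 85 < 841 = q_4, so the answer is 845/31.

845/31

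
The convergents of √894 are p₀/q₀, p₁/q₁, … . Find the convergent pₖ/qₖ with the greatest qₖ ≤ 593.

√894 = [29; 1, 8, 1, 58, …] (period length 4).
Convergents:
  p_0/q_0 = 29/1
  p_1/q_1 = 30/1
  p_2/q_2 = 269/9
  p_3/q_3 = 299/10
  p_4/q_4 = 17611/589
  p_5/q_5 = 17910/599
q_4 = 589 ≤ 593 < 599 = q_5, so the answer is 17611/589.

17611/589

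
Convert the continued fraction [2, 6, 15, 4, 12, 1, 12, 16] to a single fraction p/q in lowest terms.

Fold from the inside: start with 16/1.
  12 + 1/16 = 193/16
  1 + 16/193 = 209/193
  12 + 193/209 = 2701/209
  4 + 209/2701 = 11013/2701
  15 + 2701/11013 = 167896/11013
  6 + 11013/167896 = 1018389/167896
  2 + 167896/1018389 = 2204674/1018389

2204674/1018389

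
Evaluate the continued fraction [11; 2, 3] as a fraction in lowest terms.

Fold from the inside: start with 3/1.
  2 + 1/3 = 7/3
  11 + 3/7 = 80/7

80/7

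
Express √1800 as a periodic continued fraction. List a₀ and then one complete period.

[42; 2, 2, 1, 8, 1, 2, 2, 84]

a₀ = ⌊√1800⌋ = 42.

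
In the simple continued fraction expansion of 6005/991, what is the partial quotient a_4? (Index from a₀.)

6005 = 6·991 + 59   →  a_0 = 6
991 = 16·59 + 47   →  a_1 = 16
59 = 1·47 + 12   →  a_2 = 1
47 = 3·12 + 11   →  a_3 = 3
12 = 1·11 + 1   →  a_4 = 1

1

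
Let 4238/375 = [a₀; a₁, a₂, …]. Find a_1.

3

4238 = 11·375 + 113   →  a_0 = 11
375 = 3·113 + 36   →  a_1 = 3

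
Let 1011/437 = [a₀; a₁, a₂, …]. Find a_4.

1

1011 = 2·437 + 137   →  a_0 = 2
437 = 3·137 + 26   →  a_1 = 3
137 = 5·26 + 7   →  a_2 = 5
26 = 3·7 + 5   →  a_3 = 3
7 = 1·5 + 2   →  a_4 = 1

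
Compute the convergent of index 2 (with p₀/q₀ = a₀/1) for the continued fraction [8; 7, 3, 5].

Using pₖ = aₖpₖ₋₁ + pₖ₋₂, qₖ = aₖqₖ₋₁ + qₖ₋₂ (with p₋₁=1, p₋₂=0, q₋₁=0, q₋₂=1):
  k=0: a=8, p=8, q=1
  k=1: a=7, p=57, q=7
  k=2: a=3, p=179, q=22

179/22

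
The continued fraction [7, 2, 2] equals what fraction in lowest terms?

Using pₖ = aₖpₖ₋₁ + pₖ₋₂ and qₖ = aₖqₖ₋₁ + qₖ₋₂:
  k=0: a=7, p=7, q=1
  k=1: a=2, p=15, q=2
  k=2: a=2, p=37, q=5

37/5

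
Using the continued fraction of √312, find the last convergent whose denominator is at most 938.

√312 = [17; 1, 1, 1, 34, …] (period length 4).
Convergents:
  p_0/q_0 = 17/1
  p_1/q_1 = 18/1
  p_2/q_2 = 35/2
  p_3/q_3 = 53/3
  p_4/q_4 = 1837/104
  p_5/q_5 = 1890/107
  p_6/q_6 = 3727/211
  p_7/q_7 = 5617/318
  p_8/q_8 = 194705/11023
q_7 = 318 ≤ 938 < 11023 = q_8, so the answer is 5617/318.

5617/318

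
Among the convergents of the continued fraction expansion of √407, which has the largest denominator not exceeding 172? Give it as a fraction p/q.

2663/132

√407 = [20; 5, 1, 2, 1, 5, 40, …] (period length 6).
Convergents:
  p_0/q_0 = 20/1
  p_1/q_1 = 101/5
  p_2/q_2 = 121/6
  p_3/q_3 = 343/17
  p_4/q_4 = 464/23
  p_5/q_5 = 2663/132
  p_6/q_6 = 106984/5303
q_5 = 132 ≤ 172 < 5303 = q_6, so the answer is 2663/132.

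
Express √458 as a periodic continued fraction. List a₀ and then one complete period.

[21; 2, 2, 42]

a₀ = ⌊√458⌋ = 21.
With m₀=0, d₀=1 and mₖ₊₁ = dₖaₖ − mₖ, dₖ₊₁ = (n − mₖ₊₁²)/dₖ, aₖ₊₁ = ⌊(a₀+mₖ₊₁)/dₖ₊₁⌋:
  k=1: m=21, d=17, a=2
  k=2: m=13, d=17, a=2
  k=3: m=21, d=1, a=42
d=1 and a=2a₀=42 at k=3, so the next step gives (m, d) = (21, 17) again — its k=1 value — and the period has length 3.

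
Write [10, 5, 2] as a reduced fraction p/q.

112/11

Fold from the inside: start with 2/1.
  5 + 1/2 = 11/2
  10 + 2/11 = 112/11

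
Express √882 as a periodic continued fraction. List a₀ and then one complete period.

a₀ = ⌊√882⌋ = 29.
With m₀=0, d₀=1 and mₖ₊₁ = dₖaₖ − mₖ, dₖ₊₁ = (n − mₖ₊₁²)/dₖ, aₖ₊₁ = ⌊(a₀+mₖ₊₁)/dₖ₊₁⌋:
  k=1: m=29, d=41, a=1
  k=2: m=12, d=18, a=2
  k=3: m=24, d=17, a=3
  k=4: m=27, d=9, a=6
  k=5: m=27, d=17, a=3
  k=6: m=24, d=18, a=2
  k=7: m=12, d=41, a=1
  k=8: m=29, d=1, a=58
d=1 and a=2a₀=58 at k=8, so the next step gives (m, d) = (29, 41) again — its k=1 value — and the period has length 8.

[29; 1, 2, 3, 6, 3, 2, 1, 58]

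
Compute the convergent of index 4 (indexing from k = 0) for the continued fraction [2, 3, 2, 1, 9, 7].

223/97

Using pₖ = aₖpₖ₋₁ + pₖ₋₂, qₖ = aₖqₖ₋₁ + qₖ₋₂ (with p₋₁=1, p₋₂=0, q₋₁=0, q₋₂=1):
  k=0: a=2, p=2, q=1
  k=1: a=3, p=7, q=3
  k=2: a=2, p=16, q=7
  k=3: a=1, p=23, q=10
  k=4: a=9, p=223, q=97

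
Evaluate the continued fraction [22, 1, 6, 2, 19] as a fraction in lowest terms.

6677/292

Fold from the inside: start with 19/1.
  2 + 1/19 = 39/19
  6 + 19/39 = 253/39
  1 + 39/253 = 292/253
  22 + 253/292 = 6677/292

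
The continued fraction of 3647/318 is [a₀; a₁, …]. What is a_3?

3647 = 11·318 + 149   →  a_0 = 11
318 = 2·149 + 20   →  a_1 = 2
149 = 7·20 + 9   →  a_2 = 7
20 = 2·9 + 2   →  a_3 = 2

2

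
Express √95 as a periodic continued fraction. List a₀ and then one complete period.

a₀ = ⌊√95⌋ = 9.
With m₀=0, d₀=1 and mₖ₊₁ = dₖaₖ − mₖ, dₖ₊₁ = (n − mₖ₊₁²)/dₖ, aₖ₊₁ = ⌊(a₀+mₖ₊₁)/dₖ₊₁⌋:
  k=1: m=9, d=14, a=1
  k=2: m=5, d=5, a=2
  k=3: m=5, d=14, a=1
  k=4: m=9, d=1, a=18
d=1 and a=2a₀=18 at k=4, so the next step gives (m, d) = (9, 14) again — its k=1 value — and the period has length 4.

[9; 1, 2, 1, 18]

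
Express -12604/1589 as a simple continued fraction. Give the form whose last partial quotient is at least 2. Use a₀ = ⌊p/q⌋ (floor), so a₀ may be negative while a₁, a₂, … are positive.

[-8; 14, 1, 2, 2, 15]

-12604 = -8×1589 + 108
1589 = 14×108 + 77
108 = 1×77 + 31
77 = 2×31 + 15
31 = 2×15 + 1
15 = 15×1 + 0  (stop)
So -12604/1589 = [-8; 14, 1, 2, 2, 15].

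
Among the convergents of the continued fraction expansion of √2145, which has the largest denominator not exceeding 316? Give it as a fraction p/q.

√2145 = [46; 3, 5, 2, 5, 3, 92, …] (period length 6).
Convergents:
  p_0/q_0 = 46/1
  p_1/q_1 = 139/3
  p_2/q_2 = 741/16
  p_3/q_3 = 1621/35
  p_4/q_4 = 8846/191
  p_5/q_5 = 28159/608
q_4 = 191 ≤ 316 < 608 = q_5, so the answer is 8846/191.

8846/191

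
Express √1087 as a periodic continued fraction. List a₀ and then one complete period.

a₀ = ⌊√1087⌋ = 32.
With m₀=0, d₀=1 and mₖ₊₁ = dₖaₖ − mₖ, dₖ₊₁ = (n − mₖ₊₁²)/dₖ, aₖ₊₁ = ⌊(a₀+mₖ₊₁)/dₖ₊₁⌋:
  k=1: m=32, d=63, a=1
  k=2: m=31, d=2, a=31
  k=3: m=31, d=63, a=1
  k=4: m=32, d=1, a=64
d=1 and a=2a₀=64 at k=4, so the next step gives (m, d) = (32, 63) again — its k=1 value — and the period has length 4.

[32; 1, 31, 1, 64]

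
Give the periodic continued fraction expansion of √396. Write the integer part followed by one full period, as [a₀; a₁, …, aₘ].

[19; 1, 8, 1, 38]

a₀ = ⌊√396⌋ = 19.
With m₀=0, d₀=1 and mₖ₊₁ = dₖaₖ − mₖ, dₖ₊₁ = (n − mₖ₊₁²)/dₖ, aₖ₊₁ = ⌊(a₀+mₖ₊₁)/dₖ₊₁⌋:
  k=1: m=19, d=35, a=1
  k=2: m=16, d=4, a=8
  k=3: m=16, d=35, a=1
  k=4: m=19, d=1, a=38
d=1 and a=2a₀=38 at k=4, so the next step gives (m, d) = (19, 35) again — its k=1 value — and the period has length 4.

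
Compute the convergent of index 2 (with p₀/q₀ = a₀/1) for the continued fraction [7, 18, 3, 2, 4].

Using pₖ = aₖpₖ₋₁ + pₖ₋₂, qₖ = aₖqₖ₋₁ + qₖ₋₂ (with p₋₁=1, p₋₂=0, q₋₁=0, q₋₂=1):
  k=0: a=7, p=7, q=1
  k=1: a=18, p=127, q=18
  k=2: a=3, p=388, q=55

388/55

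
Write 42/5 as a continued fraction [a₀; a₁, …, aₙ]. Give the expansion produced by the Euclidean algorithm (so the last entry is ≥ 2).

[8; 2, 2]

42 = 8·5 + 2
5 = 2·2 + 1
2 = 2·1 + 0  (stop)
So 42/5 = [8; 2, 2].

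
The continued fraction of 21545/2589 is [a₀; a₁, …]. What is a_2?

9

21545 = 8·2589 + 833   →  a_0 = 8
2589 = 3·833 + 90   →  a_1 = 3
833 = 9·90 + 23   →  a_2 = 9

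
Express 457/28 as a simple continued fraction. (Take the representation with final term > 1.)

457 = 16*28 + 9
28 = 3*9 + 1
9 = 9*1 + 0  (stop)
So 457/28 = [16; 3, 9].

[16; 3, 9]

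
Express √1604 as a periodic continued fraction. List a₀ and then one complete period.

[40; 20, 80]

a₀ = ⌊√1604⌋ = 40.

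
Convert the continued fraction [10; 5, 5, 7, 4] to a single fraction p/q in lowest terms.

7889/774

Fold from the inside: start with 4/1.
  7 + 1/4 = 29/4
  5 + 4/29 = 149/29
  5 + 29/149 = 774/149
  10 + 149/774 = 7889/774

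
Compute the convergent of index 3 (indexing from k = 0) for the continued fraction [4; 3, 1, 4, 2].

81/19

Using pₖ = aₖpₖ₋₁ + pₖ₋₂, qₖ = aₖqₖ₋₁ + qₖ₋₂ (with p₋₁=1, p₋₂=0, q₋₁=0, q₋₂=1):
  k=0: a=4, p=4, q=1
  k=1: a=3, p=13, q=3
  k=2: a=1, p=17, q=4
  k=3: a=4, p=81, q=19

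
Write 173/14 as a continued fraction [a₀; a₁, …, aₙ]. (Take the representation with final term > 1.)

[12; 2, 1, 4]

173 = 12×14 + 5
14 = 2×5 + 4
5 = 1×4 + 1
4 = 4×1 + 0  (stop)
So 173/14 = [12; 2, 1, 4].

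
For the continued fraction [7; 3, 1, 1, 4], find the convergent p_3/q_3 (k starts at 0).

51/7

Using pₖ = aₖpₖ₋₁ + pₖ₋₂, qₖ = aₖqₖ₋₁ + qₖ₋₂ (with p₋₁=1, p₋₂=0, q₋₁=0, q₋₂=1):
  k=0: a=7, p=7, q=1
  k=1: a=3, p=22, q=3
  k=2: a=1, p=29, q=4
  k=3: a=1, p=51, q=7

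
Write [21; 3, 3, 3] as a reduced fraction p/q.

Fold from the inside: start with 3/1.
  3 + 1/3 = 10/3
  3 + 3/10 = 33/10
  21 + 10/33 = 703/33

703/33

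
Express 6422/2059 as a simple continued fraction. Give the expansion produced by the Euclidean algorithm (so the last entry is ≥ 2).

[3; 8, 2, 2, 9, 2, 2]

6422 = 3·2059 + 245
2059 = 8·245 + 99
245 = 2·99 + 47
99 = 2·47 + 5
47 = 9·5 + 2
5 = 2·2 + 1
2 = 2·1 + 0  (stop)
So 6422/2059 = [3; 8, 2, 2, 9, 2, 2].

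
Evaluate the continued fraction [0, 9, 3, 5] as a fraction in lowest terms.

Fold from the inside: start with 5/1.
  3 + 1/5 = 16/5
  9 + 5/16 = 149/16
  0 + 16/149 = 16/149

16/149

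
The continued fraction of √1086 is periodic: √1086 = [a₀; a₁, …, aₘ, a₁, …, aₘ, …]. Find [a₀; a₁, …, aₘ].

a₀ = ⌊√1086⌋ = 32.
With m₀=0, d₀=1 and mₖ₊₁ = dₖaₖ − mₖ, dₖ₊₁ = (n − mₖ₊₁²)/dₖ, aₖ₊₁ = ⌊(a₀+mₖ₊₁)/dₖ₊₁⌋:
  k=1: m=32, d=62, a=1
  k=2: m=30, d=3, a=20
  k=3: m=30, d=62, a=1
  k=4: m=32, d=1, a=64
d=1 and a=2a₀=64 at k=4, so the next step gives (m, d) = (32, 62) again — its k=1 value — and the period has length 4.

[32; 1, 20, 1, 64]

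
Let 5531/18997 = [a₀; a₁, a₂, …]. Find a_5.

13

5531 = 0·18997 + 5531   →  a_0 = 0
18997 = 3·5531 + 2404   →  a_1 = 3
5531 = 2·2404 + 723   →  a_2 = 2
2404 = 3·723 + 235   →  a_3 = 3
723 = 3·235 + 18   →  a_4 = 3
235 = 13·18 + 1   →  a_5 = 13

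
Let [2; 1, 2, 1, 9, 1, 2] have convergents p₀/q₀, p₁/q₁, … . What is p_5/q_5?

118/43

Using pₖ = aₖpₖ₋₁ + pₖ₋₂, qₖ = aₖqₖ₋₁ + qₖ₋₂ (with p₋₁=1, p₋₂=0, q₋₁=0, q₋₂=1):
  k=0: a=2, p=2, q=1
  k=1: a=1, p=3, q=1
  k=2: a=2, p=8, q=3
  k=3: a=1, p=11, q=4
  k=4: a=9, p=107, q=39
  k=5: a=1, p=118, q=43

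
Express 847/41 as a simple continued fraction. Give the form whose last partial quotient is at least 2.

[20; 1, 1, 1, 13]

847 = 20×41 + 27
41 = 1×27 + 14
27 = 1×14 + 13
14 = 1×13 + 1
13 = 13×1 + 0  (stop)
So 847/41 = [20; 1, 1, 1, 13].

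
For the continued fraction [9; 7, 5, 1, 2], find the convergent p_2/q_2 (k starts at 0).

329/36

Using pₖ = aₖpₖ₋₁ + pₖ₋₂, qₖ = aₖqₖ₋₁ + qₖ₋₂ (with p₋₁=1, p₋₂=0, q₋₁=0, q₋₂=1):
  k=0: a=9, p=9, q=1
  k=1: a=7, p=64, q=7
  k=2: a=5, p=329, q=36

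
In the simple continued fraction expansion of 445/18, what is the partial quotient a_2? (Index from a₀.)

2

445 = 24·18 + 13   →  a_0 = 24
18 = 1·13 + 5   →  a_1 = 1
13 = 2·5 + 3   →  a_2 = 2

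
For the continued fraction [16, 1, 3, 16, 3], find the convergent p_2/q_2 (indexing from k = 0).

Using pₖ = aₖpₖ₋₁ + pₖ₋₂, qₖ = aₖqₖ₋₁ + qₖ₋₂ (with p₋₁=1, p₋₂=0, q₋₁=0, q₋₂=1):
  k=0: a=16, p=16, q=1
  k=1: a=1, p=17, q=1
  k=2: a=3, p=67, q=4

67/4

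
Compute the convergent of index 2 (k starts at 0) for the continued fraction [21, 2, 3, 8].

150/7

Using pₖ = aₖpₖ₋₁ + pₖ₋₂, qₖ = aₖqₖ₋₁ + qₖ₋₂ (with p₋₁=1, p₋₂=0, q₋₁=0, q₋₂=1):
  k=0: a=21, p=21, q=1
  k=1: a=2, p=43, q=2
  k=2: a=3, p=150, q=7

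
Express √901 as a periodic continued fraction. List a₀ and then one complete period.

[30; 60]

a₀ = ⌊√901⌋ = 30.
With m₀=0, d₀=1 and mₖ₊₁ = dₖaₖ − mₖ, dₖ₊₁ = (n − mₖ₊₁²)/dₖ, aₖ₊₁ = ⌊(a₀+mₖ₊₁)/dₖ₊₁⌋:
  k=1: m=30, d=1, a=60
d=1 and a=2a₀=60 at k=1, so the next step gives (m, d) = (30, 1) again — its k=1 value — and the period has length 1.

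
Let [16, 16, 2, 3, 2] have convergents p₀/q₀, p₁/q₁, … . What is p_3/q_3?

1847/115

Using pₖ = aₖpₖ₋₁ + pₖ₋₂, qₖ = aₖqₖ₋₁ + qₖ₋₂ (with p₋₁=1, p₋₂=0, q₋₁=0, q₋₂=1):
  k=0: a=16, p=16, q=1
  k=1: a=16, p=257, q=16
  k=2: a=2, p=530, q=33
  k=3: a=3, p=1847, q=115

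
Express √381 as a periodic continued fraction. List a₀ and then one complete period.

[19; 1, 1, 12, 1, 1, 38]

a₀ = ⌊√381⌋ = 19.
With m₀=0, d₀=1 and mₖ₊₁ = dₖaₖ − mₖ, dₖ₊₁ = (n − mₖ₊₁²)/dₖ, aₖ₊₁ = ⌊(a₀+mₖ₊₁)/dₖ₊₁⌋:
  k=1: m=19, d=20, a=1
  k=2: m=1, d=19, a=1
  k=3: m=18, d=3, a=12
  k=4: m=18, d=19, a=1
  k=5: m=1, d=20, a=1
  k=6: m=19, d=1, a=38
d=1 and a=2a₀=38 at k=6, so the next step gives (m, d) = (19, 20) again — its k=1 value — and the period has length 6.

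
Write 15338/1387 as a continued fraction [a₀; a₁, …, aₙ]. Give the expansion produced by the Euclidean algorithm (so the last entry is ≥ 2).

15338 = 11×1387 + 81
1387 = 17×81 + 10
81 = 8×10 + 1
10 = 10×1 + 0  (stop)
So 15338/1387 = [11; 17, 8, 10].

[11; 17, 8, 10]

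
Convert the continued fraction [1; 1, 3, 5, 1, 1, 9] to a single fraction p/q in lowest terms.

773/439

Fold from the inside: start with 9/1.
  1 + 1/9 = 10/9
  1 + 9/10 = 19/10
  5 + 10/19 = 105/19
  3 + 19/105 = 334/105
  1 + 105/334 = 439/334
  1 + 334/439 = 773/439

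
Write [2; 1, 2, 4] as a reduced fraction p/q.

35/13

Fold from the inside: start with 4/1.
  2 + 1/4 = 9/4
  1 + 4/9 = 13/9
  2 + 9/13 = 35/13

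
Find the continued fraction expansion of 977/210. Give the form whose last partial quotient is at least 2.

977 = 4·210 + 137
210 = 1·137 + 73
137 = 1·73 + 64
73 = 1·64 + 9
64 = 7·9 + 1
9 = 9·1 + 0  (stop)
So 977/210 = [4; 1, 1, 1, 7, 9].

[4; 1, 1, 1, 7, 9]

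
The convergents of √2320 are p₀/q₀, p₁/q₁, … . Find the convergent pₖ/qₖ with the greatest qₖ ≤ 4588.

167041/3468

√2320 = [48; 6, 96, …] (period length 2).
Convergents:
  p_0/q_0 = 48/1
  p_1/q_1 = 289/6
  p_2/q_2 = 27792/577
  p_3/q_3 = 167041/3468
  p_4/q_4 = 16063728/333505
q_3 = 3468 ≤ 4588 < 333505 = q_4, so the answer is 167041/3468.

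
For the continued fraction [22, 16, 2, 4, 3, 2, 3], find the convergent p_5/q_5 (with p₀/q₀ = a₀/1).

24311/1102

Using pₖ = aₖpₖ₋₁ + pₖ₋₂, qₖ = aₖqₖ₋₁ + qₖ₋₂ (with p₋₁=1, p₋₂=0, q₋₁=0, q₋₂=1):
  k=0: a=22, p=22, q=1
  k=1: a=16, p=353, q=16
  k=2: a=2, p=728, q=33
  k=3: a=4, p=3265, q=148
  k=4: a=3, p=10523, q=477
  k=5: a=2, p=24311, q=1102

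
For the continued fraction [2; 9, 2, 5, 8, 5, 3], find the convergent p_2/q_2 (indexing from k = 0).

40/19

Using pₖ = aₖpₖ₋₁ + pₖ₋₂, qₖ = aₖqₖ₋₁ + qₖ₋₂ (with p₋₁=1, p₋₂=0, q₋₁=0, q₋₂=1):
  k=0: a=2, p=2, q=1
  k=1: a=9, p=19, q=9
  k=2: a=2, p=40, q=19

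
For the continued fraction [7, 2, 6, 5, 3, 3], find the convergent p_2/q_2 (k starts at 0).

Using pₖ = aₖpₖ₋₁ + pₖ₋₂, qₖ = aₖqₖ₋₁ + qₖ₋₂ (with p₋₁=1, p₋₂=0, q₋₁=0, q₋₂=1):
  k=0: a=7, p=7, q=1
  k=1: a=2, p=15, q=2
  k=2: a=6, p=97, q=13

97/13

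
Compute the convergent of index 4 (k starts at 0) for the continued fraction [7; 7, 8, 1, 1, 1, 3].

864/121

Using pₖ = aₖpₖ₋₁ + pₖ₋₂, qₖ = aₖqₖ₋₁ + qₖ₋₂ (with p₋₁=1, p₋₂=0, q₋₁=0, q₋₂=1):
  k=0: a=7, p=7, q=1
  k=1: a=7, p=50, q=7
  k=2: a=8, p=407, q=57
  k=3: a=1, p=457, q=64
  k=4: a=1, p=864, q=121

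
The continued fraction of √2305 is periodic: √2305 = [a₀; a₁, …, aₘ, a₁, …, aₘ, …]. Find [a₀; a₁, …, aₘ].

[48; 96]

a₀ = ⌊√2305⌋ = 48.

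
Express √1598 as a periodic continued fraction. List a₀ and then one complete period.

[39; 1, 38, 1, 78]

a₀ = ⌊√1598⌋ = 39.
With m₀=0, d₀=1 and mₖ₊₁ = dₖaₖ − mₖ, dₖ₊₁ = (n − mₖ₊₁²)/dₖ, aₖ₊₁ = ⌊(a₀+mₖ₊₁)/dₖ₊₁⌋:
  k=1: m=39, d=77, a=1
  k=2: m=38, d=2, a=38
  k=3: m=38, d=77, a=1
  k=4: m=39, d=1, a=78
d=1 and a=2a₀=78 at k=4, so the next step gives (m, d) = (39, 77) again — its k=1 value — and the period has length 4.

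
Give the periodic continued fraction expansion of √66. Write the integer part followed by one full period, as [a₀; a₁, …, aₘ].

[8; 8, 16]

a₀ = ⌊√66⌋ = 8.
With m₀=0, d₀=1 and mₖ₊₁ = dₖaₖ − mₖ, dₖ₊₁ = (n − mₖ₊₁²)/dₖ, aₖ₊₁ = ⌊(a₀+mₖ₊₁)/dₖ₊₁⌋:
  k=1: m=8, d=2, a=8
  k=2: m=8, d=1, a=16
d=1 and a=2a₀=16 at k=2, so the next step gives (m, d) = (8, 2) again — its k=1 value — and the period has length 2.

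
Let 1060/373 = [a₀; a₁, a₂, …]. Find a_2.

1060 = 2·373 + 314   →  a_0 = 2
373 = 1·314 + 59   →  a_1 = 1
314 = 5·59 + 19   →  a_2 = 5

5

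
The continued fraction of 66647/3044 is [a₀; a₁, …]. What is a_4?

66647 = 21·3044 + 2723   →  a_0 = 21
3044 = 1·2723 + 321   →  a_1 = 1
2723 = 8·321 + 155   →  a_2 = 8
321 = 2·155 + 11   →  a_3 = 2
155 = 14·11 + 1   →  a_4 = 14

14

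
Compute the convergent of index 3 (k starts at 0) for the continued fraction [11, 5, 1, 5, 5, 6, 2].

391/35

Using pₖ = aₖpₖ₋₁ + pₖ₋₂, qₖ = aₖqₖ₋₁ + qₖ₋₂ (with p₋₁=1, p₋₂=0, q₋₁=0, q₋₂=1):
  k=0: a=11, p=11, q=1
  k=1: a=5, p=56, q=5
  k=2: a=1, p=67, q=6
  k=3: a=5, p=391, q=35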